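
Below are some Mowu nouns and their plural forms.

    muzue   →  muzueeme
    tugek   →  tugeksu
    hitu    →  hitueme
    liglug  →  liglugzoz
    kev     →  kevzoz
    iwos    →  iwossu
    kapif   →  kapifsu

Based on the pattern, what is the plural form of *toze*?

Looking at the final sound of each stem: -su when the stem ends in a voiceless consonant (*tugek*, *iwos*, *kapif*); -zoz when the stem ends in a voiced consonant (*liglug*, *kev*); -eme when the stem ends in a vowel (*muzue*, *hitu*).
The final sound of *toze* is /e/, which is a vowel, so the suffix is -eme, giving *tozeeme*.

tozeeme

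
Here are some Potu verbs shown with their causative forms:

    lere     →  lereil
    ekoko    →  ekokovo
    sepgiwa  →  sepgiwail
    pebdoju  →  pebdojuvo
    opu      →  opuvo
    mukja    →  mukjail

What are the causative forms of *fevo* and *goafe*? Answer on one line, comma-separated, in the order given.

The suffix is conditioned by the last vowel: -vo when the last vowel of the stem is a rounded vowel (*ekoko*, *pebdoju*, *opu*); -il when the last vowel of the stem is an unrounded vowel (*lere*, *sepgiwa*, *mukja*).
*fevo* — last vowel /o/ (a rounded vowel) → -vo → *fevovo*.
Since the last vowel of *goafe* is /e/ (an unrounded vowel), it takes -il, giving *goafeil*.

fevovo, goafeil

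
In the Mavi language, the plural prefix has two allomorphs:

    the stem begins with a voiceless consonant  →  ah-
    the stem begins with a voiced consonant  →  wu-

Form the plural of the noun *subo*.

ahsubo

Since the first consonant of *subo* is /s/ (voiceless), it takes ah-, giving *ahsubo*.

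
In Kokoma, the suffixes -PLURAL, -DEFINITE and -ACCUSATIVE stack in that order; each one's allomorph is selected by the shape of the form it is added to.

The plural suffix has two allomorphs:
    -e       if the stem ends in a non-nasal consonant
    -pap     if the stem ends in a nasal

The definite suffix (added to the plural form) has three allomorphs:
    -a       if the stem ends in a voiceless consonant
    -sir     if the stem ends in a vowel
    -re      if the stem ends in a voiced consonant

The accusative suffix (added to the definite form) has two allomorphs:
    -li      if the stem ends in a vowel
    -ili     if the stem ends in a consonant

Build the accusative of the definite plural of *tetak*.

*tetak*: final consonant = /k/, non-nasal → -e → *tetake*.
The final sound of the plural form *tetake* is /e/, which is a vowel, so the definite suffix is -sir, giving *tetakesir*.
The definite form *tetakesir* — final sound /r/ (a consonant) → -ili → *tetakesirili*.

tetakesirili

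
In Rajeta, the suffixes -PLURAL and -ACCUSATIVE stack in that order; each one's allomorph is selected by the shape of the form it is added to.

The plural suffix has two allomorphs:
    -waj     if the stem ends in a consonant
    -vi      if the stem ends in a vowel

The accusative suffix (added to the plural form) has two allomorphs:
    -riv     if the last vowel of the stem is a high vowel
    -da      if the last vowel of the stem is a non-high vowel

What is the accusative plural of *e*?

*e* — final sound /e/ (a vowel) → -vi → *evi*.
The last vowel of the plural form *evi* is /i/, which is a high vowel, so the accusative suffix is -riv, giving *eviriv*.

eviriv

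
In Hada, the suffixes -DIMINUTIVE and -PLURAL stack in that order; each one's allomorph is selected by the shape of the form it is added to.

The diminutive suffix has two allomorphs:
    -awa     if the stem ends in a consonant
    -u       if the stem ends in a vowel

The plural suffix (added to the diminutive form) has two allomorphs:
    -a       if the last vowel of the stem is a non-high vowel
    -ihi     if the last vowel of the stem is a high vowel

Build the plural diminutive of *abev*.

The final sound of *abev* is /v/, which is a consonant, so the diminutive suffix is -awa, giving *abevawa*.
The diminutive form *abevawa* — last vowel /a/ (a non-high vowel) → -a → *abevawaa*.

abevawaa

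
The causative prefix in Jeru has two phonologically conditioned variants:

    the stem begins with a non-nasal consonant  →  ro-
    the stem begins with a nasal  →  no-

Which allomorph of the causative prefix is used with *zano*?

Since the first consonant of *zano* is /z/ (non-nasal), it takes ro-.

ro-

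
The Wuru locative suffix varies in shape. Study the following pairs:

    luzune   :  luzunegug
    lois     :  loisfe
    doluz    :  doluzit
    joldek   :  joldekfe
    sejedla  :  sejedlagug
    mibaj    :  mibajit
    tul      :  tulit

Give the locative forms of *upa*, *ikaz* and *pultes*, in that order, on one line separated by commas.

The pattern is voicing of the final sound: -fe when the stem ends in a voiceless consonant (*lois*, *joldek*); -it when the stem ends in a voiced consonant (*doluz*, *mibaj*, *tul*); -gug when the stem ends in a vowel (*luzune*, *sejedla*).
The final sound of *upa* is /a/, which is a vowel, so the suffix is -gug, giving *upagug*.
*ikaz*: final sound = /z/, a voiced consonant → -it → *ikazit*.
*pultes* — final sound /s/ (a voiceless consonant) → -fe → *pultesfe*.

upagug, ikazit, pultesfe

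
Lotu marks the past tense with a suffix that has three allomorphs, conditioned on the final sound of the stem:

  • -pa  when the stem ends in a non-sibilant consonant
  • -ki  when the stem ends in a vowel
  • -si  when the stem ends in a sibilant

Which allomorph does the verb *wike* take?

*wike* — final sound /e/ (a vowel) → -ki.

-ki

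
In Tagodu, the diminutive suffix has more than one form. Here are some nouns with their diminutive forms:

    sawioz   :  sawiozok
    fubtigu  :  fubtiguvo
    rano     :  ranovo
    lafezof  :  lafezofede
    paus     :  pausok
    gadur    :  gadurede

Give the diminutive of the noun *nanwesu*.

nanwesuvo

The suffix is conditioned by the final sound: -ok when the stem ends in a sibilant (*sawioz*, *paus*); -ede when the stem ends in a non-sibilant consonant (*lafezof*, *gadur*); -vo when the stem ends in a vowel (*fubtigu*, *rano*).
Since the final sound of *nanwesu* is /u/ (a vowel), it takes -vo, giving *nanwesuvo*.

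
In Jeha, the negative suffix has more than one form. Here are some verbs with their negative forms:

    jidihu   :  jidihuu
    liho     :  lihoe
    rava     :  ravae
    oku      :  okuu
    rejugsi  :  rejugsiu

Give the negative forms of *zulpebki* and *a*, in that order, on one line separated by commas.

The pattern is height harmony: -u when the last vowel of the stem is a high vowel (*jidihu*, *oku*, *rejugsi*); -e when the last vowel of the stem is a non-high vowel (*liho*, *rava*).
*zulpebki*: last vowel = /i/, a high vowel → -u → *zulpebkiu*.
The last vowel of *a* is /a/, which is a non-high vowel, so the suffix is -e, giving *ae*.

zulpebkiu, ae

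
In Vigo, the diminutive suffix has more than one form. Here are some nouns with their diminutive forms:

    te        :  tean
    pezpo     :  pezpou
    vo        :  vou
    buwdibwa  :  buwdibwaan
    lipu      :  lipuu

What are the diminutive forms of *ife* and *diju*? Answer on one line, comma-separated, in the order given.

ifean, dijuu

The alternation tracks the last vowel of the stem — -u when the last vowel of the stem is a rounded vowel (*pezpo*, *vo*, *lipu*); -an when the last vowel of the stem is an unrounded vowel (*te*, *buwdibwa*).
The last vowel of *ife* is /e/, which is an unrounded vowel, so the suffix is -an, giving *ifean*.
*diju*: last vowel = /u/, a rounded vowel → -u → *dijuu*.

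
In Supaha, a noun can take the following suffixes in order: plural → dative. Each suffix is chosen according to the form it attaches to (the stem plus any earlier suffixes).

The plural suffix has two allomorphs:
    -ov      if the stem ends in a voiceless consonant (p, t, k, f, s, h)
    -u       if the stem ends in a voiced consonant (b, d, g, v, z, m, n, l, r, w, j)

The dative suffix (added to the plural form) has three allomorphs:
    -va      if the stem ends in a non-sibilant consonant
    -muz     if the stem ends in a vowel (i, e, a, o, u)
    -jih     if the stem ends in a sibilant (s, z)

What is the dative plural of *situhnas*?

The final consonant of *situhnas* is /s/, which is voiceless, so the plural suffix is -ov, giving *situhnasov*.
Since the final sound of the plural form *situhnasov* is /v/ (a non-sibilant consonant), it takes -va, giving *situhnasovva*.

situhnasovva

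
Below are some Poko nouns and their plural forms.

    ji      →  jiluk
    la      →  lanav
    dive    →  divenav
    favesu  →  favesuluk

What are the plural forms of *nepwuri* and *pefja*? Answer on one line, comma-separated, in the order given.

The pattern is height harmony: -luk when the last vowel of the stem is a high vowel (*ji*, *favesu*); -nav when the last vowel of the stem is a non-high vowel (*la*, *dive*).
*nepwuri*: last vowel = /i/, a high vowel → -luk → *nepwuriluk*.
*pefja*: last vowel = /a/, a non-high vowel → -nav → *pefjanav*.

nepwuriluk, pefjanav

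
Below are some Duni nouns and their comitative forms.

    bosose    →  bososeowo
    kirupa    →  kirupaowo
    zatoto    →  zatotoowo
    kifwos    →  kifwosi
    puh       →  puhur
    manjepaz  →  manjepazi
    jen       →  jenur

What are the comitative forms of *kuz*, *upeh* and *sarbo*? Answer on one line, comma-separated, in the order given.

kuzi, upehur, sarboowo

Looking at the final sound of each stem: -i when the stem ends in a sibilant (*kifwos*, *manjepaz*); -ur when the stem ends in a non-sibilant consonant (*puh*, *jen*); -owo when the stem ends in a vowel (*bosose*, *kirupa*, *zatoto*).
The final sound of *kuz* is /z/, which is a sibilant, so the suffix is -i, giving *kuzi*.
The final sound of *upeh* is /h/, which is a non-sibilant consonant, so the suffix is -ur, giving *upehur*.
*sarbo*: final sound = /o/, a vowel → -owo → *sarboowo*.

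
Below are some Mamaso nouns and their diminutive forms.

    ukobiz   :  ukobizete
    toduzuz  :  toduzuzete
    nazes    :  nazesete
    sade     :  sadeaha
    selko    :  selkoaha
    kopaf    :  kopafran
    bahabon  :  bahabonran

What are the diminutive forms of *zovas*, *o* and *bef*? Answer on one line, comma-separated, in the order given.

Looking at the final sound of each stem: -ete when the stem ends in a sibilant (*ukobiz*, *toduzuz*, *nazes*); -ran when the stem ends in a non-sibilant consonant (*kopaf*, *bahabon*); -aha when the stem ends in a vowel (*sade*, *selko*).
Since the final sound of *zovas* is /s/ (a sibilant), it takes -ete, giving *zovasete*.
*o* — final sound /o/ (a vowel) → -aha → *oaha*.
*bef* — final sound /f/ (a non-sibilant consonant) → -ran → *befran*.

zovasete, oaha, befran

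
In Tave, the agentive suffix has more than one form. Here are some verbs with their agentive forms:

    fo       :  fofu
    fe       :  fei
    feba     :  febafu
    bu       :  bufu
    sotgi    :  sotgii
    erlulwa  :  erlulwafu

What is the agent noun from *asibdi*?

asibdii

The pattern is front/back vowel harmony: -i when the last vowel of the stem is a front vowel (*fe*, *sotgi*); -fu when the last vowel of the stem is a back vowel (*fo*, *feba*, *bu*, *erlulwa*).
*asibdi* — last vowel /i/ (a front vowel) → -i → *asibdii*.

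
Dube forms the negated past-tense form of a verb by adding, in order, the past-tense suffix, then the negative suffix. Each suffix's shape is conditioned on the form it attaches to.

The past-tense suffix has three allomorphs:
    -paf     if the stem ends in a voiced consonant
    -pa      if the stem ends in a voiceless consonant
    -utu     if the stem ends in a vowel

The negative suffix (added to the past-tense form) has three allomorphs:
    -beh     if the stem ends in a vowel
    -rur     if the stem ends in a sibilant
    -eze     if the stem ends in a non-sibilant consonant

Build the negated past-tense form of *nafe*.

nafeutubeh

*nafe*: final sound = /e/, a vowel → -utu → *nafeutu*.
Since the final sound of the past-tense form *nafeutu* is /u/ (a vowel), it takes -beh, giving *nafeutubeh*.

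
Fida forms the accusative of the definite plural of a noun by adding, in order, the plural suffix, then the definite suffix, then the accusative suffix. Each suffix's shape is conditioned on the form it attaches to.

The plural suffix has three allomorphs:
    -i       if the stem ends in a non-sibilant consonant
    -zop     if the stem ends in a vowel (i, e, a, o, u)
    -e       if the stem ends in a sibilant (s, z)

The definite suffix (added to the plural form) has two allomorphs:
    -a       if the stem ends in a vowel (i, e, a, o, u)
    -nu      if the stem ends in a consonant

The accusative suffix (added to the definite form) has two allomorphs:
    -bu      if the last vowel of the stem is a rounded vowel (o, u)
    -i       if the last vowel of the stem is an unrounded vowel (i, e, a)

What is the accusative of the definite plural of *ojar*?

ojariai

*ojar*: final sound = /r/, a non-sibilant consonant → -i → *ojari*.
Since the final sound of the plural form *ojari* is /i/ (a vowel), it takes -a, giving *ojaria*.
The definite form *ojaria* — last vowel /a/ (an unrounded vowel) → -i → *ojariai*.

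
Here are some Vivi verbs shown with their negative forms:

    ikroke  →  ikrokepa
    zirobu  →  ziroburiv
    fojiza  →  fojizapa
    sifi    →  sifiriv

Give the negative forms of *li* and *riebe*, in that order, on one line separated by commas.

liriv, riebepa

The suffix is conditioned by the last vowel: -riv when the last vowel of the stem is a high vowel (*zirobu*, *sifi*); -pa when the last vowel of the stem is a non-high vowel (*ikroke*, *fojiza*).
*li*: last vowel = /i/, a high vowel → -riv → *liriv*.
Since the last vowel of *riebe* is /e/ (a non-high vowel), it takes -pa, giving *riebepa*.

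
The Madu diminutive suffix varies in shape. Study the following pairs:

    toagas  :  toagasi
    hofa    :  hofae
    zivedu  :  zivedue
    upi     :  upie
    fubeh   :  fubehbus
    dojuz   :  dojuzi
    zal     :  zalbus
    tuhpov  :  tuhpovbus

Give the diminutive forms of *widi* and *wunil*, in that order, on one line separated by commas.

widie, wunilbus

The alternation tracks the final sound of the stem — -i when the stem ends in a sibilant (*toagas*, *dojuz*); -bus when the stem ends in a non-sibilant consonant (*fubeh*, *zal*, *tuhpov*); -e when the stem ends in a vowel (*hofa*, *zivedu*, *upi*).
Since the final sound of *widi* is /i/ (a vowel), it takes -e, giving *widie*.
Since the final sound of *wunil* is /l/ (a non-sibilant consonant), it takes -bus, giving *wunilbus*.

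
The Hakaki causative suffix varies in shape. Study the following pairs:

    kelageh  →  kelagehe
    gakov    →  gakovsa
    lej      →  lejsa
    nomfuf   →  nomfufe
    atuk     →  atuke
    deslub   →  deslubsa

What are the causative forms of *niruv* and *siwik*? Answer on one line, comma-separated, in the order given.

niruvsa, siwike

Looking at the final consonant of each stem: -e when the stem ends in a voiceless consonant (*kelageh*, *nomfuf*, *atuk*); -sa when the stem ends in a voiced consonant (*gakov*, *lej*, *deslub*).
Since the final consonant of *niruv* is /v/ (voiced), it takes -sa, giving *niruvsa*.
*siwik* — final consonant /k/ (voiceless) → -e → *siwike*.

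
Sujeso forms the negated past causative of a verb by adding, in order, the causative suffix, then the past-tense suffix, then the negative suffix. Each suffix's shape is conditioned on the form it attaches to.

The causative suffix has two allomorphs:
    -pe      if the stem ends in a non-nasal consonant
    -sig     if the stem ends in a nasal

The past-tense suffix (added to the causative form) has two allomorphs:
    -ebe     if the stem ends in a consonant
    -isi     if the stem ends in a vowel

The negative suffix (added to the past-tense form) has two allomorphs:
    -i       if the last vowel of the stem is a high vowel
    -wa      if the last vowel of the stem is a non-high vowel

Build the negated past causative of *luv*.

luvpeisii

Since the final consonant of *luv* is /v/ (non-nasal), it takes -pe, giving *luvpe*.
The causative form *luvpe* — final sound /e/ (a vowel) → -isi → *luvpeisi*.
Since the last vowel of the past-tense form *luvpeisi* is /i/ (a high vowel), it takes -i, giving *luvpeisii*.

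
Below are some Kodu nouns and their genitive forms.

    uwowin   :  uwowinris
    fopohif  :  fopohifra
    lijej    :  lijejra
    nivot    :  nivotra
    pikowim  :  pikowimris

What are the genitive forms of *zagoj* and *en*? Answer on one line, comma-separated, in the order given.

zagojra, enris

The suffix is conditioned by the final consonant: -ris when the stem ends in a nasal (*uwowin*, *pikowim*); -ra when the stem ends in a non-nasal consonant (*fopohif*, *lijej*, *nivot*).
*zagoj*: final consonant = /j/, non-nasal → -ra → *zagojra*.
*en* — final consonant /n/ (a nasal) → -ris → *enris*.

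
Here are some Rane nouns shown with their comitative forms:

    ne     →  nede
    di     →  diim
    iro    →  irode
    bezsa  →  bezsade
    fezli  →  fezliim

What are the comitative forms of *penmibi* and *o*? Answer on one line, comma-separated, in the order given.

penmibiim, ode

The alternation tracks the last vowel of the stem — -im when the last vowel of the stem is a high vowel (*di*, *fezli*); -de when the last vowel of the stem is a non-high vowel (*ne*, *iro*, *bezsa*).
The last vowel of *penmibi* is /i/, which is a high vowel, so the suffix is -im, giving *penmibiim*.
Since the last vowel of *o* is /o/ (a non-high vowel), it takes -de, giving *ode*.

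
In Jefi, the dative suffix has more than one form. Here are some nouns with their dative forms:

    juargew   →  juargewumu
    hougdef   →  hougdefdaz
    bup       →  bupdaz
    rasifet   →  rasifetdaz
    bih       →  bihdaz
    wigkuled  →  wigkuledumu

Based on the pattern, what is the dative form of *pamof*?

Looking at the final consonant of each stem: -daz when the stem ends in a voiceless consonant (*hougdef*, *bup*, *rasifet*, *bih*); -umu when the stem ends in a voiced consonant (*juargew*, *wigkuled*).
The final consonant of *pamof* is /f/, which is voiceless, so the suffix is -daz, giving *pamofdaz*.

pamofdaz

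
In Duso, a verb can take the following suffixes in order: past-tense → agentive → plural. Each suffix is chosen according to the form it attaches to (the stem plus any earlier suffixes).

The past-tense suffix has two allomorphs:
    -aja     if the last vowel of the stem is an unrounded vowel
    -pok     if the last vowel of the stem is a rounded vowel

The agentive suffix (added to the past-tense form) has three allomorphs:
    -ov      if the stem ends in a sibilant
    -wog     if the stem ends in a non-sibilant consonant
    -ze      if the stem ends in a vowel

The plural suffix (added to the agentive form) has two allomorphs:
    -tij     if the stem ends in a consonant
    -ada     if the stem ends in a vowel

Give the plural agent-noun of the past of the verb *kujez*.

kujezajazeada

The last vowel of *kujez* is /e/, which is an unrounded vowel, so the past-tense suffix is -aja, giving *kujezaja*.
The final sound of the past-tense form *kujezaja* is /a/, which is a vowel, so the agentive suffix is -ze, giving *kujezajaze*.
The agentive form *kujezajaze*: final sound = /e/, a vowel → -ada → *kujezajazeada*.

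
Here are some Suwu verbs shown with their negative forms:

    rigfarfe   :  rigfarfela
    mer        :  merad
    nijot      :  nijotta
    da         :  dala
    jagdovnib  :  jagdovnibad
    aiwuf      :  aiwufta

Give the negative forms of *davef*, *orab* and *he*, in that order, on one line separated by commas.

The suffix is conditioned by the final sound: -ta when the stem ends in a voiceless consonant (*nijot*, *aiwuf*); -ad when the stem ends in a voiced consonant (*mer*, *jagdovnib*); -la when the stem ends in a vowel (*rigfarfe*, *da*).
*davef*: final sound = /f/, a voiceless consonant → -ta → *davefta*.
*orab*: final sound = /b/, a voiced consonant → -ad → *orabad*.
The final sound of *he* is /e/, which is a vowel, so the suffix is -la, giving *hela*.

davefta, orabad, hela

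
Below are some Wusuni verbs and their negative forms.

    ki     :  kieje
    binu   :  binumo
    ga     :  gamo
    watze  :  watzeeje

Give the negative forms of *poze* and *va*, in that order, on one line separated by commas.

The pattern is front/back vowel harmony: -eje when the last vowel of the stem is a front vowel (*ki*, *watze*); -mo when the last vowel of the stem is a back vowel (*binu*, *ga*).
*poze* — last vowel /e/ (a front vowel) → -eje → *pozeeje*.
*va*: last vowel = /a/, a back vowel → -mo → *vamo*.

pozeeje, vamo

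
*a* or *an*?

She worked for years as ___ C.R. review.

The indefinite article is chosen by the initial *sound* of the following word, not its spelling.
The initialism *C.R.* is read letter by letter; the first letter, C, is pronounced /siː/, which begins with a consonant sound.
So the article is *a*: She worked for years as a C.R. review.

a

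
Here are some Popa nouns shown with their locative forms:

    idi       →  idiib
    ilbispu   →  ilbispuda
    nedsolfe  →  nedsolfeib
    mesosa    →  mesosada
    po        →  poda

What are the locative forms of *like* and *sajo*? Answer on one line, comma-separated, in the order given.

The suffix is conditioned by the last vowel: -ib when the last vowel of the stem is a front vowel (*idi*, *nedsolfe*); -da when the last vowel of the stem is a back vowel (*ilbispu*, *mesosa*, *po*).
The last vowel of *like* is /e/, which is a front vowel, so the suffix is -ib, giving *likeib*.
*sajo*: last vowel = /o/, a back vowel → -da → *sajoda*.

likeib, sajoda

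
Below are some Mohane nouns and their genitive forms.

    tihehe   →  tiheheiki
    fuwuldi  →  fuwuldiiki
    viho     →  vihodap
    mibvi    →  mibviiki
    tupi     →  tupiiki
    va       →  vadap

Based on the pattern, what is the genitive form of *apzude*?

apzudeiki

The pattern is front/back vowel harmony: -iki when the last vowel of the stem is a front vowel (*tihehe*, *fuwuldi*, *mibvi*, *tupi*); -dap when the last vowel of the stem is a back vowel (*viho*, *va*).
The last vowel of *apzude* is /e/, which is a front vowel, so the suffix is -iki, giving *apzudeiki*.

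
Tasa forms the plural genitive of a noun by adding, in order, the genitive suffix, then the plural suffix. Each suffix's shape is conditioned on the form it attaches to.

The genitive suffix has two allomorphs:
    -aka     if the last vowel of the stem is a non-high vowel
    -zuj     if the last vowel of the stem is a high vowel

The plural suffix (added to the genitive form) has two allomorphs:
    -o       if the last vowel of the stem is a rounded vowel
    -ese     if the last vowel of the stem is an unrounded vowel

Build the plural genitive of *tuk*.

*tuk* — last vowel /u/ (a high vowel) → -zuj → *tukzuj*.
The genitive form *tukzuj* — last vowel /u/ (a rounded vowel) → -o → *tukzujo*.

tukzujo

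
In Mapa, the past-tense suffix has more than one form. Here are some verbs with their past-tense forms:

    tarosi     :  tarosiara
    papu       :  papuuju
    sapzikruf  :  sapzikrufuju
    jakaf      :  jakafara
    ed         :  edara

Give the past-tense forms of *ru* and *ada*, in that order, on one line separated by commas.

The alternation tracks the last vowel of the stem — -uju when the last vowel of the stem is a rounded vowel (*papu*, *sapzikruf*); -ara when the last vowel of the stem is an unrounded vowel (*tarosi*, *jakaf*, *ed*).
*ru* — last vowel /u/ (a rounded vowel) → -uju → *ruuju*.
Since the last vowel of *ada* is /a/ (an unrounded vowel), it takes -ara, giving *adaara*.

ruuju, adaara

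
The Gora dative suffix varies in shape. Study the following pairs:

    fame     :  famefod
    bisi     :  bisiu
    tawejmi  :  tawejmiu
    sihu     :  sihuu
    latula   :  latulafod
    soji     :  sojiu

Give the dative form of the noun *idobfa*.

The alternation tracks the last vowel of the stem — -u when the last vowel of the stem is a high vowel (*bisi*, *tawejmi*, *sihu*, *soji*); -fod when the last vowel of the stem is a non-high vowel (*fame*, *latula*).
The last vowel of *idobfa* is /a/, which is a non-high vowel, so the suffix is -fod, giving *idobfafod*.

idobfafod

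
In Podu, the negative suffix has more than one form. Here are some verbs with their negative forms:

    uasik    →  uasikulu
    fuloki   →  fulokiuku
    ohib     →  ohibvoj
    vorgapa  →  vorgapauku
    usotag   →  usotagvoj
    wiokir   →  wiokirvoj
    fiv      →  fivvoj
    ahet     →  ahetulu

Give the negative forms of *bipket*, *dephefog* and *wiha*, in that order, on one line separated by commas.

bipketulu, dephefogvoj, wihauku

The pattern is voicing of the final sound: -ulu when the stem ends in a voiceless consonant (*uasik*, *ahet*); -voj when the stem ends in a voiced consonant (*ohib*, *usotag*, *wiokir*, *fiv*); -uku when the stem ends in a vowel (*fuloki*, *vorgapa*).
*bipket*: final sound = /t/, a voiceless consonant → -ulu → *bipketulu*.
Since the final sound of *dephefog* is /g/ (a voiced consonant), it takes -voj, giving *dephefogvoj*.
The final sound of *wiha* is /a/, which is a vowel, so the suffix is -uku, giving *wihauku*.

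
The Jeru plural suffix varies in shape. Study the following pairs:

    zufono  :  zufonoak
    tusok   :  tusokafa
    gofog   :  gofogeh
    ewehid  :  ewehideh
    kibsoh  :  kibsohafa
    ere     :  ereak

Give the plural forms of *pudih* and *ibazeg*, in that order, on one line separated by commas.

The pattern is voicing of the final sound: -afa when the stem ends in a voiceless consonant (*tusok*, *kibsoh*); -eh when the stem ends in a voiced consonant (*gofog*, *ewehid*); -ak when the stem ends in a vowel (*zufono*, *ere*).
The final sound of *pudih* is /h/, which is a voiceless consonant, so the suffix is -afa, giving *pudihafa*.
Since the final sound of *ibazeg* is /g/ (a voiced consonant), it takes -eh, giving *ibazegeh*.

pudihafa, ibazegeh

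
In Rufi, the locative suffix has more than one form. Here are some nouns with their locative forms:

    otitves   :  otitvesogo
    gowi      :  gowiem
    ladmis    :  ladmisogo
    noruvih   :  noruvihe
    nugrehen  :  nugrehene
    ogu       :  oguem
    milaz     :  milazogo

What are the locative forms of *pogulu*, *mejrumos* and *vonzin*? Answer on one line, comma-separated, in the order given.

poguluem, mejrumosogo, vonzine

The pattern is sibilance of the final sound: -ogo when the stem ends in a sibilant (*otitves*, *ladmis*, *milaz*); -e when the stem ends in a non-sibilant consonant (*noruvih*, *nugrehen*); -em when the stem ends in a vowel (*gowi*, *ogu*).
*pogulu* — final sound /u/ (a vowel) → -em → *poguluem*.
The final sound of *mejrumos* is /s/, which is a sibilant, so the suffix is -ogo, giving *mejrumosogo*.
Since the final sound of *vonzin* is /n/ (a non-sibilant consonant), it takes -e, giving *vonzine*.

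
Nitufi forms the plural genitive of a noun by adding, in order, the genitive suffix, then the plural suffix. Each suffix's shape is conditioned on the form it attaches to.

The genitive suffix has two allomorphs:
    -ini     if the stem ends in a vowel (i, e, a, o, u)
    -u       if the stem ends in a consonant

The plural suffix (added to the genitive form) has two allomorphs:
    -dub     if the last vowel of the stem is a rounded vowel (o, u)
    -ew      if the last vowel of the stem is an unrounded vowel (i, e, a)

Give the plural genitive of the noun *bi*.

biiniew

Since the final sound of *bi* is /i/ (a vowel), it takes -ini, giving *biini*.
The genitive form *biini*: last vowel = /i/, an unrounded vowel → -ew → *biiniew*.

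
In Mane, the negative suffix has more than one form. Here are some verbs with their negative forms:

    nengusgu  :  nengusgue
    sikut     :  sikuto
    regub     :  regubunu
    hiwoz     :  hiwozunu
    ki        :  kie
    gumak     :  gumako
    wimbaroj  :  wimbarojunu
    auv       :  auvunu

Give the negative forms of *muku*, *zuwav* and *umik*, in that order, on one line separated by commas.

mukue, zuwavunu, umiko

The suffix is conditioned by the final sound: -o when the stem ends in a voiceless consonant (*sikut*, *gumak*); -unu when the stem ends in a voiced consonant (*regub*, *hiwoz*, *wimbaroj*, *auv*); -e when the stem ends in a vowel (*nengusgu*, *ki*).
*muku*: final sound = /u/, a vowel → -e → *mukue*.
Since the final sound of *zuwav* is /v/ (a voiced consonant), it takes -unu, giving *zuwavunu*.
*umik*: final sound = /k/, a voiceless consonant → -o → *umiko*.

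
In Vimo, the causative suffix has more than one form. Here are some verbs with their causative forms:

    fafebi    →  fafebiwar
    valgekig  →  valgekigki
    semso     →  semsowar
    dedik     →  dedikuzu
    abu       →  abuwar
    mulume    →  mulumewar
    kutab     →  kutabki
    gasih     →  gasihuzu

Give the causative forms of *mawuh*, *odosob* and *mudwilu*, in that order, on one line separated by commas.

mawuhuzu, odosobki, mudwiluwar

The pattern is voicing of the final sound: -uzu when the stem ends in a voiceless consonant (*dedik*, *gasih*); -ki when the stem ends in a voiced consonant (*valgekig*, *kutab*); -war when the stem ends in a vowel (*fafebi*, *semso*, *abu*, *mulume*).
Since the final sound of *mawuh* is /h/ (a voiceless consonant), it takes -uzu, giving *mawuhuzu*.
Since the final sound of *odosob* is /b/ (a voiced consonant), it takes -ki, giving *odosobki*.
The final sound of *mudwilu* is /u/, which is a vowel, so the suffix is -war, giving *mudwiluwar*.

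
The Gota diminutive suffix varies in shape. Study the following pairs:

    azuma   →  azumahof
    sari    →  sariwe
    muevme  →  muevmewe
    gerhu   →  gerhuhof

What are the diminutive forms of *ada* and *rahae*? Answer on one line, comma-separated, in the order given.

adahof, rahaewe

The pattern is front/back vowel harmony: -we when the last vowel of the stem is a front vowel (*sari*, *muevme*); -hof when the last vowel of the stem is a back vowel (*azuma*, *gerhu*).
The last vowel of *ada* is /a/, which is a back vowel, so the suffix is -hof, giving *adahof*.
Since the last vowel of *rahae* is /e/ (a front vowel), it takes -we, giving *rahaewe*.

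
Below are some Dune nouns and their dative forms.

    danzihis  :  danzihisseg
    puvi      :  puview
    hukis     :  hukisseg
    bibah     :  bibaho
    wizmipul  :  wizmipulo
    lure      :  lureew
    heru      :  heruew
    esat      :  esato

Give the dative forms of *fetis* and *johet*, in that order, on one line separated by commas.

fetisseg, joheto

The alternation tracks the final sound of the stem — -seg when the stem ends in a sibilant (*danzihis*, *hukis*); -o when the stem ends in a non-sibilant consonant (*bibah*, *wizmipul*, *esat*); -ew when the stem ends in a vowel (*puvi*, *lure*, *heru*).
*fetis* — final sound /s/ (a sibilant) → -seg → *fetisseg*.
*johet* — final sound /t/ (a non-sibilant consonant) → -o → *joheto*.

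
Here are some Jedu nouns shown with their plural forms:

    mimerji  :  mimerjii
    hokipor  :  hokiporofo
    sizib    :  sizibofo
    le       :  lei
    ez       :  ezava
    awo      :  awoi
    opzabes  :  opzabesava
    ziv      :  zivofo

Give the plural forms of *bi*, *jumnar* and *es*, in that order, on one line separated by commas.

Looking at the final sound of each stem: -ava when the stem ends in a sibilant (*ez*, *opzabes*); -ofo when the stem ends in a non-sibilant consonant (*hokipor*, *sizib*, *ziv*); -i when the stem ends in a vowel (*mimerji*, *le*, *awo*).
Since the final sound of *bi* is /i/ (a vowel), it takes -i, giving *bii*.
*jumnar*: final sound = /r/, a non-sibilant consonant → -ofo → *jumnarofo*.
*es*: final sound = /s/, a sibilant → -ava → *esava*.

bii, jumnarofo, esava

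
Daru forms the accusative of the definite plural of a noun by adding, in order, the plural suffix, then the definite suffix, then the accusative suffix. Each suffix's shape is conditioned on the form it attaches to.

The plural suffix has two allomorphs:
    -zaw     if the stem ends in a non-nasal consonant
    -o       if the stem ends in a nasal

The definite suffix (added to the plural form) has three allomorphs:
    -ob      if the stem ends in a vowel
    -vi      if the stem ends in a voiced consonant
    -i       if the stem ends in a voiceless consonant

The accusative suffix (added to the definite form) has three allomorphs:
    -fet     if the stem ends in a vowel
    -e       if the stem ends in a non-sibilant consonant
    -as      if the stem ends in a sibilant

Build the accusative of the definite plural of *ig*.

*ig*: final consonant = /g/, non-nasal → -zaw → *igzaw*.
The plural form *igzaw* — final sound /w/ (a voiced consonant) → -vi → *igzawvi*.
The definite form *igzawvi* — final sound /i/ (a vowel) → -fet → *igzawvifet*.

igzawvifet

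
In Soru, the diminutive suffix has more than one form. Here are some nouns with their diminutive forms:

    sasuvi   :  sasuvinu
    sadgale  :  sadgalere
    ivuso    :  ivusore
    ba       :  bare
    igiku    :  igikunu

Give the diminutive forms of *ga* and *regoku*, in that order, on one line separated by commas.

The alternation tracks the last vowel of the stem — -nu when the last vowel of the stem is a high vowel (*sasuvi*, *igiku*); -re when the last vowel of the stem is a non-high vowel (*sadgale*, *ivuso*, *ba*).
*ga*: last vowel = /a/, a non-high vowel → -re → *gare*.
The last vowel of *regoku* is /u/, which is a high vowel, so the suffix is -nu, giving *regokunu*.

gare, regokunu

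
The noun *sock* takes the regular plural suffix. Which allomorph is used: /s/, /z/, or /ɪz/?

The stem *sock* ends in a voiceless non-sibilant consonant.
The plural suffix surfaces as /ɪz/ after sibilants, /s/ after other voiceless consonants, and /z/ after other voiced sounds.
So the plural -s on *sock* is pronounced /s/.

/s/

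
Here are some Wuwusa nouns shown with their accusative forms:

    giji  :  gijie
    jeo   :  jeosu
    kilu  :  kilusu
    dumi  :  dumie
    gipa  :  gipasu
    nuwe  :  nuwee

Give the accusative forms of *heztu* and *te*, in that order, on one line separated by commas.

heztusu, tee

Looking at the last vowel of each stem: -e when the last vowel of the stem is a front vowel (*giji*, *dumi*, *nuwe*); -su when the last vowel of the stem is a back vowel (*jeo*, *kilu*, *gipa*).
*heztu*: last vowel = /u/, a back vowel → -su → *heztusu*.
The last vowel of *te* is /e/, which is a front vowel, so the suffix is -e, giving *tee*.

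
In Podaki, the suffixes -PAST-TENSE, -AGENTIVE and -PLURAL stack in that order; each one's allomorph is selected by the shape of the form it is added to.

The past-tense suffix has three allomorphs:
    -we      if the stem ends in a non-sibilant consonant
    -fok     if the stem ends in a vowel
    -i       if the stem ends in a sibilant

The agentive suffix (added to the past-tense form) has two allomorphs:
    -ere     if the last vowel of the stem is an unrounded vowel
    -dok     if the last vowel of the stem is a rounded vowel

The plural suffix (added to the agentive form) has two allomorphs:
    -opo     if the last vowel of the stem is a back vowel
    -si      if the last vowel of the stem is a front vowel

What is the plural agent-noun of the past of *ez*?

ezieresi

Since the final sound of *ez* is /z/ (a sibilant), it takes -i, giving *ezi*.
Since the last vowel of the past-tense form *ezi* is /i/ (an unrounded vowel), it takes -ere, giving *eziere*.
The agentive form *eziere*: last vowel = /e/, a front vowel → -si → *ezieresi*.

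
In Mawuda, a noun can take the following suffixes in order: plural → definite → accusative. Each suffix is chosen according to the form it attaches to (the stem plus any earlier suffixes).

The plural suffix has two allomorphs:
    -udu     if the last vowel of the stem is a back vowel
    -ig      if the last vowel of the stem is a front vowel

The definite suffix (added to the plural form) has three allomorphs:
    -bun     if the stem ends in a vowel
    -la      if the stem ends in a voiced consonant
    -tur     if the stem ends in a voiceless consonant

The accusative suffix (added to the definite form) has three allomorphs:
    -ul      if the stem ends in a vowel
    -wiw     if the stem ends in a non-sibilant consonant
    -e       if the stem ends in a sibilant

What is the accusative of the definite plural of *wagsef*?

wagsefiglaul

Since the last vowel of *wagsef* is /e/ (a front vowel), it takes -ig, giving *wagsefig*.
The plural form *wagsefig*: final sound = /g/, a voiced consonant → -la → *wagsefigla*.
The definite form *wagsefigla* — final sound /a/ (a vowel) → -ul → *wagsefiglaul*.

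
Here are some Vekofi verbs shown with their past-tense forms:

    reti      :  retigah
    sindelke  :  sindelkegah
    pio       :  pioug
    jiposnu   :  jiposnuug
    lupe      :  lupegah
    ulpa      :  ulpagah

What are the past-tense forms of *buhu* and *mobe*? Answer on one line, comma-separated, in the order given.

Looking at the last vowel of each stem: -ug when the last vowel of the stem is a rounded vowel (*pio*, *jiposnu*); -gah when the last vowel of the stem is an unrounded vowel (*reti*, *sindelke*, *lupe*, *ulpa*).
*buhu*: last vowel = /u/, a rounded vowel → -ug → *buhuug*.
*mobe* — last vowel /e/ (an unrounded vowel) → -gah → *mobegah*.

buhuug, mobegah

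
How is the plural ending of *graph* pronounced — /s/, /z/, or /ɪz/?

/s/

The stem *graph* ends in a voiceless non-sibilant consonant.
The plural suffix surfaces as /ɪz/ after sibilants, /s/ after other voiceless consonants, and /z/ after other voiced sounds.
So the plural -s on *graph* is pronounced /s/.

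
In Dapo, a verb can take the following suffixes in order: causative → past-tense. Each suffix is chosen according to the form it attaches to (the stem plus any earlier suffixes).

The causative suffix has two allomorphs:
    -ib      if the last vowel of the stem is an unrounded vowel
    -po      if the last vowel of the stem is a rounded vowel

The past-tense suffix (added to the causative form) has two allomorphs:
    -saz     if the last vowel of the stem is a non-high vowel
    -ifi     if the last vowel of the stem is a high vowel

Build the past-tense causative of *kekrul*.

*kekrul*: last vowel = /u/, a rounded vowel → -po → *kekrulpo*.
Since the last vowel of the causative form *kekrulpo* is /o/ (a non-high vowel), it takes -saz, giving *kekrulposaz*.

kekrulposaz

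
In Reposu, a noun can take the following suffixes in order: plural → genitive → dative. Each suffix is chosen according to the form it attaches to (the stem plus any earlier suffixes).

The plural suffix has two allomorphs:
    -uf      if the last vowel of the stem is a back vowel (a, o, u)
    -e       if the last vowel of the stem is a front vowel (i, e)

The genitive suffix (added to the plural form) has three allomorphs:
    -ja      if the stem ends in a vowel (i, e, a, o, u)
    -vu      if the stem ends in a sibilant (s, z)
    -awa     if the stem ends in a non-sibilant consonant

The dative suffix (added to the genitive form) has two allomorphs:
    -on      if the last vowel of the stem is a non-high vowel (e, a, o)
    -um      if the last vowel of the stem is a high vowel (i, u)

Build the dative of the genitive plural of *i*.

*i*: last vowel = /i/, a front vowel → -e → *ie*.
The plural form *ie*: final sound = /e/, a vowel → -ja → *ieja*.
The genitive form *ieja* — last vowel /a/ (a non-high vowel) → -on → *iejaon*.

iejaon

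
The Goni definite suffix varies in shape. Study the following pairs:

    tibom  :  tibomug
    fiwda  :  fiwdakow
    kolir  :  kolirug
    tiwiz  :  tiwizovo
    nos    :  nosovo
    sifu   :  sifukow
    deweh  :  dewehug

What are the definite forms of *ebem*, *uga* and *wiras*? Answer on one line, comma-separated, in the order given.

The pattern is sibilance of the final sound: -ovo when the stem ends in a sibilant (*tiwiz*, *nos*); -ug when the stem ends in a non-sibilant consonant (*tibom*, *kolir*, *deweh*); -kow when the stem ends in a vowel (*fiwda*, *sifu*).
*ebem* — final sound /m/ (a non-sibilant consonant) → -ug → *ebemug*.
*uga*: final sound = /a/, a vowel → -kow → *ugakow*.
Since the final sound of *wiras* is /s/ (a sibilant), it takes -ovo, giving *wirasovo*.

ebemug, ugakow, wirasovo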